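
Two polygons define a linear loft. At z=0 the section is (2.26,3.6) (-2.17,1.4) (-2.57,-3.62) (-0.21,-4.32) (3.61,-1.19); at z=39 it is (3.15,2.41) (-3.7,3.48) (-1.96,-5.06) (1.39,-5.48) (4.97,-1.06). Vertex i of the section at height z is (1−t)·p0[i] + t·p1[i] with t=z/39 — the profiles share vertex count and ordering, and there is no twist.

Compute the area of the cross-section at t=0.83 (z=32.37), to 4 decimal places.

Area at t=0.83: 48.5554

Cross-section at t=0.83: each vertex is (1-t)·p0[i] + t·p1[i].
  v1: (1-0.83)·(2.26,3.6) + 0.83·(3.15,2.41) = (2.9987,2.6123)
  v2: (1-0.83)·(-2.17,1.4) + 0.83·(-3.7,3.48) = (-3.4399,3.1264)
  v3: (1-0.83)·(-2.57,-3.62) + 0.83·(-1.96,-5.06) = (-2.0637,-4.8152)
  v4: (1-0.83)·(-0.21,-4.32) + 0.83·(1.39,-5.48) = (1.1180,-5.2828)
  v5: (1-0.83)·(3.61,-1.19) + 0.83·(4.97,-1.06) = (4.7388,-1.0821)
Shoelace sum Σ(x_i·y_{i+1} − x_{i+1}·y_i):
  i=1: 2.9987·3.1264 − -3.4399·2.6123 = +18.3612 (running +18.3612)
  i=2: -3.4399·-4.8152 − -2.0637·3.1264 = +23.0158 (running +41.3769)
  i=3: -2.0637·-5.2828 − 1.1180·-4.8152 = +16.2855 (running +57.6625)
  i=4: 1.1180·-1.0821 − 4.7388·-5.2828 = +23.8243 (running +81.4868)
  i=5: 4.7388·2.6123 − 2.9987·-1.0821 = +15.6241 (running +97.1109)
Area = |Σ|/2 = |97.1109|/2 = 48.5554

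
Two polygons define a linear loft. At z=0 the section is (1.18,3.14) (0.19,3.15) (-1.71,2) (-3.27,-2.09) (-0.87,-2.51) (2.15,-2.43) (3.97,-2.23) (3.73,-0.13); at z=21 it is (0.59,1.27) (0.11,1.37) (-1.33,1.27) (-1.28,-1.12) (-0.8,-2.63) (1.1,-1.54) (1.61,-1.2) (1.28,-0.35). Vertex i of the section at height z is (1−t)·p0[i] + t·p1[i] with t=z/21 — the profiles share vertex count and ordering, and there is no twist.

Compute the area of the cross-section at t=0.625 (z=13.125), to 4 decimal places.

Cross-section at t=0.625: each vertex is (1-t)·p0[i] + t·p1[i].
  v1: (1-0.625)·(1.18,3.14) + 0.625·(0.59,1.27) = (0.8113,1.9712)
  v2: (1-0.625)·(0.19,3.15) + 0.625·(0.11,1.37) = (0.1400,2.0375)
  v3: (1-0.625)·(-1.71,2) + 0.625·(-1.33,1.27) = (-1.4725,1.5437)
  v4: (1-0.625)·(-3.27,-2.09) + 0.625·(-1.28,-1.12) = (-2.0263,-1.4838)
  v5: (1-0.625)·(-0.87,-2.51) + 0.625·(-0.8,-2.63) = (-0.8262,-2.5850)
  v6: (1-0.625)·(2.15,-2.43) + 0.625·(1.1,-1.54) = (1.4937,-1.8738)
  v7: (1-0.625)·(3.97,-2.23) + 0.625·(1.61,-1.2) = (2.4950,-1.5862)
  v8: (1-0.625)·(3.73,-0.13) + 0.625·(1.28,-0.35) = (2.1987,-0.2675)
Shoelace sum Σ(x_i·y_{i+1} − x_{i+1}·y_i):
  i=1: 0.8113·2.0375 − 0.1400·1.9712 = +1.3769 (running +1.3769)
  i=2: 0.1400·1.5437 − -1.4725·2.0375 = +3.2163 (running +4.5933)
  i=3: -1.4725·-1.4838 − -2.0263·1.5437 = +5.3128 (running +9.9061)
  i=4: -2.0263·-2.5850 − -0.8262·-1.4838 = +4.0119 (running +13.9180)
  i=5: -0.8262·-1.8738 − 1.4937·-2.5850 = +5.4095 (running +19.3276)
  i=6: 1.4937·-1.5862 − 2.4950·-1.8738 = +2.3055 (running +21.6331)
  i=7: 2.4950·-0.2675 − 2.1987·-1.5862 = +2.8204 (running +24.4535)
  i=8: 2.1987·1.9712 − 0.8113·-0.2675 = +4.5513 (running +29.0048)
Area = |Σ|/2 = |29.0048|/2 = 14.5024

Area at t=0.625: 14.5024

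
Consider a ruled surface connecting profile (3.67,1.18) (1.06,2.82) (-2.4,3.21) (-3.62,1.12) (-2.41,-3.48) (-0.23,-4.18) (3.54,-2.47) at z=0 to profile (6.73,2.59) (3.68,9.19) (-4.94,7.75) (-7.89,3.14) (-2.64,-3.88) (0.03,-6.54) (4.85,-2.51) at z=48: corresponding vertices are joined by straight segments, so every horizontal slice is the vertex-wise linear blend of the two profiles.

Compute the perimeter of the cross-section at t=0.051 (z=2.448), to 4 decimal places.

Cross-section at t=0.051: each vertex is (1-t)·p0[i] + t·p1[i].
  v1: (1-0.051)·(3.67,1.18) + 0.051·(6.73,2.59) = (3.8261,1.2519)
  v2: (1-0.051)·(1.06,2.82) + 0.051·(3.68,9.19) = (1.1936,3.1449)
  v3: (1-0.051)·(-2.4,3.21) + 0.051·(-4.94,7.75) = (-2.5295,3.4415)
  v4: (1-0.051)·(-3.62,1.12) + 0.051·(-7.89,3.14) = (-3.8378,1.2230)
  v5: (1-0.051)·(-2.41,-3.48) + 0.051·(-2.64,-3.88) = (-2.4217,-3.5004)
  v6: (1-0.051)·(-0.23,-4.18) + 0.051·(0.03,-6.54) = (-0.2167,-4.3004)
  v7: (1-0.051)·(3.54,-2.47) + 0.051·(4.85,-2.51) = (3.6068,-2.4720)
Perimeter = Σ |v_{i+1} − v_i|:
  edge 1→2: √(-2.6324² + 1.8930²) = 3.2424 (running 3.2424)
  edge 2→3: √(-3.7232² + 0.2967²) = 3.7350 (running 6.9773)
  edge 3→4: √(-1.3082² + -2.2185²) = 2.5755 (running 9.5529)
  edge 4→5: √(1.4160² + -4.7234²) = 4.9311 (running 14.4840)
  edge 5→6: √(2.2050² + -0.8000²) = 2.3456 (running 16.8296)
  edge 6→7: √(3.8236² + 1.8283²) = 4.2382 (running 21.0678)
  edge 7→1: √(0.2193² + 3.7240²) = 3.7304 (running 24.7982)
Perimeter = 24.7982

Perimeter at t=0.051: 24.7982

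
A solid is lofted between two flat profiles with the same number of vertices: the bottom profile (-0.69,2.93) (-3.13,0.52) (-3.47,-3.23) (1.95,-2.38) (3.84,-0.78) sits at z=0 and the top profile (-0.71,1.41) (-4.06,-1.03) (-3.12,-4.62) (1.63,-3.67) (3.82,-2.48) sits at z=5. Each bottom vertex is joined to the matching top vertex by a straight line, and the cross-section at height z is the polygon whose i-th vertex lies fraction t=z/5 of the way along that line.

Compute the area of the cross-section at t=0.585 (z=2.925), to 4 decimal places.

Area at t=0.585: 27.0819

Cross-section at t=0.585: each vertex is (1-t)·p0[i] + t·p1[i].
  v1: (1-0.585)·(-0.69,2.93) + 0.585·(-0.71,1.41) = (-0.7017,2.0408)
  v2: (1-0.585)·(-3.13,0.52) + 0.585·(-4.06,-1.03) = (-3.6740,-0.3868)
  v3: (1-0.585)·(-3.47,-3.23) + 0.585·(-3.12,-4.62) = (-3.2652,-4.0432)
  v4: (1-0.585)·(1.95,-2.38) + 0.585·(1.63,-3.67) = (1.7628,-3.1346)
  v5: (1-0.585)·(3.84,-0.78) + 0.585·(3.82,-2.48) = (3.8283,-1.7745)
Shoelace sum Σ(x_i·y_{i+1} − x_{i+1}·y_i):
  i=1: -0.7017·-0.3868 − -3.6740·2.0408 = +7.7694 (running +7.7694)
  i=2: -3.6740·-4.0432 − -3.2652·-0.3868 = +13.5919 (running +21.3613)
  i=3: -3.2652·-3.1346 − 1.7628·-4.0432 = +17.3627 (running +38.7240)
  i=4: 1.7628·-1.7745 − 3.8283·-3.1346 = +8.8723 (running +47.5963)
  i=5: 3.8283·2.0408 − -0.7017·-1.7745 = +6.5676 (running +54.1639)
Area = |Σ|/2 = |54.1639|/2 = 27.0819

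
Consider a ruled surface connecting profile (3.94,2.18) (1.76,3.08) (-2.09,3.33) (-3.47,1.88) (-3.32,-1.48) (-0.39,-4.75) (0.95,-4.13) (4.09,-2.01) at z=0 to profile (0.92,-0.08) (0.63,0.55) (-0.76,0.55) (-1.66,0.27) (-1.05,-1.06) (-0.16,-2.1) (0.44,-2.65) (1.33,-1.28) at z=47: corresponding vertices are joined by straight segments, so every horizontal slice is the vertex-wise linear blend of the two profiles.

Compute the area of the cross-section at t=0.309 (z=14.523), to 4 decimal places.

Cross-section at t=0.309: each vertex is (1-t)·p0[i] + t·p1[i].
  v1: (1-0.309)·(3.94,2.18) + 0.309·(0.92,-0.08) = (3.0068,1.4817)
  v2: (1-0.309)·(1.76,3.08) + 0.309·(0.63,0.55) = (1.4108,2.2982)
  v3: (1-0.309)·(-2.09,3.33) + 0.309·(-0.76,0.55) = (-1.6790,2.4710)
  v4: (1-0.309)·(-3.47,1.88) + 0.309·(-1.66,0.27) = (-2.9107,1.3825)
  v5: (1-0.309)·(-3.32,-1.48) + 0.309·(-1.05,-1.06) = (-2.6186,-1.3502)
  v6: (1-0.309)·(-0.39,-4.75) + 0.309·(-0.16,-2.1) = (-0.3189,-3.9312)
  v7: (1-0.309)·(0.95,-4.13) + 0.309·(0.44,-2.65) = (0.7924,-3.6727)
  v8: (1-0.309)·(4.09,-2.01) + 0.309·(1.33,-1.28) = (3.2372,-1.7844)
Shoelace sum Σ(x_i·y_{i+1} − x_{i+1}·y_i):
  i=1: 3.0068·2.2982 − 1.4108·1.4817 = +4.8200 (running +4.8200)
  i=2: 1.4108·2.4710 − -1.6790·2.2982 = +7.3449 (running +12.1649)
  i=3: -1.6790·1.3825 − -2.9107·2.4710 = +4.8710 (running +17.0360)
  i=4: -2.9107·-1.3502 − -2.6186·1.3825 = +7.5503 (running +24.5863)
  i=5: -2.6186·-3.9312 − -0.3189·-1.3502 = +9.8634 (running +34.4496)
  i=6: -0.3189·-3.6727 − 0.7924·-3.9312 = +4.2864 (running +38.7360)
  i=7: 0.7924·-1.7844 − 3.2372·-3.6727 = +10.4751 (running +49.2111)
  i=8: 3.2372·1.4817 − 3.0068·-1.7844 = +10.1618 (running +59.3729)
Area = |Σ|/2 = |59.3729|/2 = 29.6865

Area at t=0.309: 29.6865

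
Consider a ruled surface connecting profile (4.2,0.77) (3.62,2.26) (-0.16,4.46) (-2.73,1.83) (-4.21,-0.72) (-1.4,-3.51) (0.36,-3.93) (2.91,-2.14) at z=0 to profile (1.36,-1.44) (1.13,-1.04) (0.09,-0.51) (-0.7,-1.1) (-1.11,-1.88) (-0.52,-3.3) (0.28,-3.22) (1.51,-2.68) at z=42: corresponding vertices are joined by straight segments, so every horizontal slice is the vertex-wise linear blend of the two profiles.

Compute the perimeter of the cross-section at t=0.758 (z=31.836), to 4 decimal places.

Cross-section at t=0.758: each vertex is (1-t)·p0[i] + t·p1[i].
  v1: (1-0.758)·(4.2,0.77) + 0.758·(1.36,-1.44) = (2.0473,-0.9052)
  v2: (1-0.758)·(3.62,2.26) + 0.758·(1.13,-1.04) = (1.7326,-0.2414)
  v3: (1-0.758)·(-0.16,4.46) + 0.758·(0.09,-0.51) = (0.0295,0.6927)
  v4: (1-0.758)·(-2.73,1.83) + 0.758·(-0.7,-1.1) = (-1.1913,-0.3909)
  v5: (1-0.758)·(-4.21,-0.72) + 0.758·(-1.11,-1.88) = (-1.8602,-1.5993)
  v6: (1-0.758)·(-1.4,-3.51) + 0.758·(-0.52,-3.3) = (-0.7330,-3.3508)
  v7: (1-0.758)·(0.36,-3.93) + 0.758·(0.28,-3.22) = (0.2994,-3.3918)
  v8: (1-0.758)·(2.91,-2.14) + 0.758·(1.51,-2.68) = (1.8488,-2.5493)
Perimeter = Σ |v_{i+1} − v_i|:
  edge 1→2: √(-0.3147² + 0.6638²) = 0.7346 (running 0.7346)
  edge 2→3: √(-1.7031² + 0.9341²) = 1.9424 (running 2.6770)
  edge 3→4: √(-1.2208² + -1.0837²) = 1.6324 (running 4.3094)
  edge 4→5: √(-0.6689² + -1.2083²) = 1.3811 (running 5.6906)
  edge 5→6: √(1.1272² + -1.7515²) = 2.0829 (running 7.7735)
  edge 6→7: √(1.0323² + -0.0410²) = 1.0331 (running 8.8066)
  edge 7→8: √(1.5494² + 0.8425²) = 1.7637 (running 10.5703)
  edge 8→1: √(0.1985² + 1.6441²) = 1.6561 (running 12.2264)
Perimeter = 12.2264

Perimeter at t=0.758: 12.2264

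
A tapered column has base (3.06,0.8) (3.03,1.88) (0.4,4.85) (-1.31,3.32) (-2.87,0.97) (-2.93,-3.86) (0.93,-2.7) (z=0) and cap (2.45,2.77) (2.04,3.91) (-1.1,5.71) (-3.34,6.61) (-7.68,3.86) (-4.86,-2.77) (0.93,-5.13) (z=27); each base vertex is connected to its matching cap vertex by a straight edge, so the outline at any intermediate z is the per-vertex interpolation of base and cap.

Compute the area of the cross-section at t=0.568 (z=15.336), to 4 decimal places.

Area at t=0.568: 56.2236

Cross-section at t=0.568: each vertex is (1-t)·p0[i] + t·p1[i].
  v1: (1-0.568)·(3.06,0.8) + 0.568·(2.45,2.77) = (2.7135,1.9190)
  v2: (1-0.568)·(3.03,1.88) + 0.568·(2.04,3.91) = (2.4677,3.0330)
  v3: (1-0.568)·(0.4,4.85) + 0.568·(-1.1,5.71) = (-0.4520,5.3385)
  v4: (1-0.568)·(-1.31,3.32) + 0.568·(-3.34,6.61) = (-2.4630,5.1887)
  v5: (1-0.568)·(-2.87,0.97) + 0.568·(-7.68,3.86) = (-5.6021,2.6115)
  v6: (1-0.568)·(-2.93,-3.86) + 0.568·(-4.86,-2.77) = (-4.0262,-3.2409)
  v7: (1-0.568)·(0.93,-2.7) + 0.568·(0.93,-5.13) = (0.9300,-4.0802)
Shoelace sum Σ(x_i·y_{i+1} − x_{i+1}·y_i):
  i=1: 2.7135·3.0330 − 2.4677·1.9190 = +3.4948 (running +3.4948)
  i=2: 2.4677·5.3385 − -0.4520·3.0330 = +14.5446 (running +18.0394)
  i=3: -0.4520·5.1887 − -2.4630·5.3385 = +10.8036 (running +28.8430)
  i=4: -2.4630·2.6115 − -5.6021·5.1887 = +22.6353 (running +51.4784)
  i=5: -5.6021·-3.2409 − -4.0262·2.6115 = +28.6703 (running +80.1486)
  i=6: -4.0262·-4.0802 − 0.9300·-3.2409 = +19.4420 (running +99.5907)
  i=7: 0.9300·1.9190 − 2.7135·-4.0802 = +12.8564 (running +112.4471)
Area = |Σ|/2 = |112.4471|/2 = 56.2236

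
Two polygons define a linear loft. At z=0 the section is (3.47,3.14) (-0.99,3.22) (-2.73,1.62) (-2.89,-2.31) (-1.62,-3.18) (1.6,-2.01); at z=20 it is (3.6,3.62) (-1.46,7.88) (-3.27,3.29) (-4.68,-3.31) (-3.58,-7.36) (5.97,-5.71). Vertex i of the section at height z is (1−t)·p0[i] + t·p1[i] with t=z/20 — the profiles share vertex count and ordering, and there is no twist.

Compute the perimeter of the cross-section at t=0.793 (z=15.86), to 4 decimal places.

Perimeter at t=0.793: 37.0608

Cross-section at t=0.793: each vertex is (1-t)·p0[i] + t·p1[i].
  v1: (1-0.793)·(3.47,3.14) + 0.793·(3.6,3.62) = (3.5731,3.5206)
  v2: (1-0.793)·(-0.99,3.22) + 0.793·(-1.46,7.88) = (-1.3627,6.9154)
  v3: (1-0.793)·(-2.73,1.62) + 0.793·(-3.27,3.29) = (-3.1582,2.9443)
  v4: (1-0.793)·(-2.89,-2.31) + 0.793·(-4.68,-3.31) = (-4.3095,-3.1030)
  v5: (1-0.793)·(-1.62,-3.18) + 0.793·(-3.58,-7.36) = (-3.1743,-6.4947)
  v6: (1-0.793)·(1.6,-2.01) + 0.793·(5.97,-5.71) = (5.0654,-4.9441)
Perimeter = Σ |v_{i+1} − v_i|:
  edge 1→2: √(-4.9358² + 3.3947²) = 5.9905 (running 5.9905)
  edge 2→3: √(-1.7955² + -3.9711²) = 4.3581 (running 10.3486)
  edge 3→4: √(-1.1513² + -6.0473²) = 6.1559 (running 16.5046)
  edge 4→5: √(1.1352² + -3.3917²) = 3.5767 (running 20.0812)
  edge 5→6: √(8.2397² + 1.5506²) = 8.3843 (running 28.4656)
  edge 6→1: √(-1.4923² + 8.4647²) = 8.5953 (running 37.0608)
Perimeter = 37.0608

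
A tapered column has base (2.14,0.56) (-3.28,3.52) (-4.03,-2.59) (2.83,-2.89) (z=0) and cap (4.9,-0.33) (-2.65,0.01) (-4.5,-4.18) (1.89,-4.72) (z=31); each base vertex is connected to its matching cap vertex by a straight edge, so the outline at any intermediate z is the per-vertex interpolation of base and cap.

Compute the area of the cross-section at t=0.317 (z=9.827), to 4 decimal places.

Cross-section at t=0.317: each vertex is (1-t)·p0[i] + t·p1[i].
  v1: (1-0.317)·(2.14,0.56) + 0.317·(4.9,-0.33) = (3.0149,0.2779)
  v2: (1-0.317)·(-3.28,3.52) + 0.317·(-2.65,0.01) = (-3.0803,2.4073)
  v3: (1-0.317)·(-4.03,-2.59) + 0.317·(-4.5,-4.18) = (-4.1790,-3.0940)
  v4: (1-0.317)·(2.83,-2.89) + 0.317·(1.89,-4.72) = (2.5320,-3.4701)
Shoelace sum Σ(x_i·y_{i+1} − x_{i+1}·y_i):
  i=1: 3.0149·2.4073 − -3.0803·0.2779 = +8.1138 (running +8.1138)
  i=2: -3.0803·-3.0940 − -4.1790·2.4073 = +19.5907 (running +27.7045)
  i=3: -4.1790·-3.4701 − 2.5320·-3.0940 = +22.3357 (running +50.0402)
  i=4: 2.5320·0.2779 − 3.0149·-3.4701 = +11.1657 (running +61.2059)
Area = |Σ|/2 = |61.2059|/2 = 30.6030

Area at t=0.317: 30.6030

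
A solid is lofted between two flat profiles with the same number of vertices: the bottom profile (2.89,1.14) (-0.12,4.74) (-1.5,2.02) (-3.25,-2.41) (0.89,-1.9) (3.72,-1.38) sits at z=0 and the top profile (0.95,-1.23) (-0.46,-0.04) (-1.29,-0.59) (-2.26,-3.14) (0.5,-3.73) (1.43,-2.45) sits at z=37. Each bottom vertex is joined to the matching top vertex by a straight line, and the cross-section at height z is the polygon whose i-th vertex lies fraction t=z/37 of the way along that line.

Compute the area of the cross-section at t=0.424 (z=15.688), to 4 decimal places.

Cross-section at t=0.424: each vertex is (1-t)·p0[i] + t·p1[i].
  v1: (1-0.424)·(2.89,1.14) + 0.424·(0.95,-1.23) = (2.0674,0.1351)
  v2: (1-0.424)·(-0.12,4.74) + 0.424·(-0.46,-0.04) = (-0.2642,2.7133)
  v3: (1-0.424)·(-1.5,2.02) + 0.424·(-1.29,-0.59) = (-1.4110,0.9134)
  v4: (1-0.424)·(-3.25,-2.41) + 0.424·(-2.26,-3.14) = (-2.8302,-2.7195)
  v5: (1-0.424)·(0.89,-1.9) + 0.424·(0.5,-3.73) = (0.7246,-2.6759)
  v6: (1-0.424)·(3.72,-1.38) + 0.424·(1.43,-2.45) = (2.7490,-1.8337)
Shoelace sum Σ(x_i·y_{i+1} − x_{i+1}·y_i):
  i=1: 2.0674·2.7133 − -0.2642·0.1351 = +5.6452 (running +5.6452)
  i=2: -0.2642·0.9134 − -1.4110·2.7133 = +3.5871 (running +9.2323)
  i=3: -1.4110·-2.7195 − -2.8302·0.9134 = +6.4222 (running +15.6545)
  i=4: -2.8302·-2.6759 − 0.7246·-2.7195 = +9.5442 (running +25.1986)
  i=5: 0.7246·-1.8337 − 2.7490·-2.6759 = +6.0275 (running +31.2261)
  i=6: 2.7490·0.1351 − 2.0674·-1.8337 = +4.1625 (running +35.3886)
Area = |Σ|/2 = |35.3886|/2 = 17.6943

Area at t=0.424: 17.6943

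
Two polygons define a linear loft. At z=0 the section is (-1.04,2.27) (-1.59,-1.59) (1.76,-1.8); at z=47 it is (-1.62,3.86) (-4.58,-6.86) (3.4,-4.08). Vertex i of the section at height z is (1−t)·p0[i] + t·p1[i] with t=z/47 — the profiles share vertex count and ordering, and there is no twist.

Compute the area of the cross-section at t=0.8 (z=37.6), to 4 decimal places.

Area at t=0.8: 30.2669

Cross-section at t=0.8: each vertex is (1-t)·p0[i] + t·p1[i].
  v1: (1-0.8)·(-1.04,2.27) + 0.8·(-1.62,3.86) = (-1.5040,3.5420)
  v2: (1-0.8)·(-1.59,-1.59) + 0.8·(-4.58,-6.86) = (-3.9820,-5.8060)
  v3: (1-0.8)·(1.76,-1.8) + 0.8·(3.4,-4.08) = (3.0720,-3.6240)
Shoelace sum Σ(x_i·y_{i+1} − x_{i+1}·y_i):
  i=1: -1.5040·-5.8060 − -3.9820·3.5420 = +22.8365 (running +22.8365)
  i=2: -3.9820·-3.6240 − 3.0720·-5.8060 = +32.2668 (running +55.1033)
  i=3: 3.0720·3.5420 − -1.5040·-3.6240 = +5.4305 (running +60.5338)
Area = |Σ|/2 = |60.5338|/2 = 30.2669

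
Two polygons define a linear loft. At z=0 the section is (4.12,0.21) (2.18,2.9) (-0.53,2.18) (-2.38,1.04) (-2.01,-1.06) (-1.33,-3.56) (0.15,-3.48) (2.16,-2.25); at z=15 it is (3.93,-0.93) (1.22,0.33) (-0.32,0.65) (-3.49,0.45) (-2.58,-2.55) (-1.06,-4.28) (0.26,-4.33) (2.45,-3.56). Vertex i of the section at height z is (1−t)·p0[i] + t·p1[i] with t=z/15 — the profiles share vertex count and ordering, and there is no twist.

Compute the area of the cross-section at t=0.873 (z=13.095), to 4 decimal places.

Cross-section at t=0.873: each vertex is (1-t)·p0[i] + t·p1[i].
  v1: (1-0.873)·(4.12,0.21) + 0.873·(3.93,-0.93) = (3.9541,-0.7852)
  v2: (1-0.873)·(2.18,2.9) + 0.873·(1.22,0.33) = (1.3419,0.6564)
  v3: (1-0.873)·(-0.53,2.18) + 0.873·(-0.32,0.65) = (-0.3467,0.8443)
  v4: (1-0.873)·(-2.38,1.04) + 0.873·(-3.49,0.45) = (-3.3490,0.5249)
  v5: (1-0.873)·(-2.01,-1.06) + 0.873·(-2.58,-2.55) = (-2.5076,-2.3608)
  v6: (1-0.873)·(-1.33,-3.56) + 0.873·(-1.06,-4.28) = (-1.0943,-4.1886)
  v7: (1-0.873)·(0.15,-3.48) + 0.873·(0.26,-4.33) = (0.2460,-4.2221)
  v8: (1-0.873)·(2.16,-2.25) + 0.873·(2.45,-3.56) = (2.4132,-3.3936)
Shoelace sum Σ(x_i·y_{i+1} − x_{i+1}·y_i):
  i=1: 3.9541·0.6564 − 1.3419·-0.7852 = +3.6492 (running +3.6492)
  i=2: 1.3419·0.8443 − -0.3467·0.6564 = +1.3605 (running +5.0097)
  i=3: -0.3467·0.5249 − -3.3490·0.8443 = +2.6456 (running +7.6553)
  i=4: -3.3490·-2.3608 − -2.5076·0.5249 = +9.2226 (running +16.8780)
  i=5: -2.5076·-4.1886 − -1.0943·-2.3608 = +7.9199 (running +24.7979)
  i=6: -1.0943·-4.2221 − 0.2460·-4.1886 = +5.6507 (running +30.4485)
  i=7: 0.2460·-3.3936 − 2.4132·-4.2221 = +9.3536 (running +39.8021)
  i=8: 2.4132·-0.7852 − 3.9541·-3.3936 = +11.5240 (running +51.3261)
Area = |Σ|/2 = |51.3261|/2 = 25.6630

Area at t=0.873: 25.6630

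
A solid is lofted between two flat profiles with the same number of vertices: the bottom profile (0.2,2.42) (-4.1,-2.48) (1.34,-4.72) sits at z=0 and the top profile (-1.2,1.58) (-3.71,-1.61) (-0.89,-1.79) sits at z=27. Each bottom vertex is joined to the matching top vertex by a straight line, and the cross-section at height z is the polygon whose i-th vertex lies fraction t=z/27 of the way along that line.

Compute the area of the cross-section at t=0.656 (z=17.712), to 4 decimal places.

Area at t=0.656: 8.4188

Cross-section at t=0.656: each vertex is (1-t)·p0[i] + t·p1[i].
  v1: (1-0.656)·(0.2,2.42) + 0.656·(-1.2,1.58) = (-0.7184,1.8690)
  v2: (1-0.656)·(-4.1,-2.48) + 0.656·(-3.71,-1.61) = (-3.8442,-1.9093)
  v3: (1-0.656)·(1.34,-4.72) + 0.656·(-0.89,-1.79) = (-0.1229,-2.7979)
Shoelace sum Σ(x_i·y_{i+1} − x_{i+1}·y_i):
  i=1: -0.7184·-1.9093 − -3.8442·1.8690 = +8.5562 (running +8.5562)
  i=2: -3.8442·-2.7979 − -0.1229·-1.9093 = +10.5210 (running +19.0772)
  i=3: -0.1229·1.8690 − -0.7184·-2.7979 = -2.2397 (running +16.8376)
Area = |Σ|/2 = |16.8376|/2 = 8.4188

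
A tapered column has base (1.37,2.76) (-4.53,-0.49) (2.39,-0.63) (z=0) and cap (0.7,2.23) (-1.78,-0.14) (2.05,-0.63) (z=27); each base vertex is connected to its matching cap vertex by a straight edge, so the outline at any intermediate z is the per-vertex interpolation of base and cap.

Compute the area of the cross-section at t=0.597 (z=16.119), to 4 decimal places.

Area at t=0.597: 7.5873

Cross-section at t=0.597: each vertex is (1-t)·p0[i] + t·p1[i].
  v1: (1-0.597)·(1.37,2.76) + 0.597·(0.7,2.23) = (0.9700,2.4436)
  v2: (1-0.597)·(-4.53,-0.49) + 0.597·(-1.78,-0.14) = (-2.8883,-0.2811)
  v3: (1-0.597)·(2.39,-0.63) + 0.597·(2.05,-0.63) = (2.1870,-0.6300)
Shoelace sum Σ(x_i·y_{i+1} − x_{i+1}·y_i):
  i=1: 0.9700·-0.2811 − -2.8883·2.4436 = +6.7851 (running +6.7851)
  i=2: -2.8883·-0.6300 − 2.1870·-0.2811 = +2.4343 (running +9.2193)
  i=3: 2.1870·2.4436 − 0.9700·-0.6300 = +5.9553 (running +15.1746)
Area = |Σ|/2 = |15.1746|/2 = 7.5873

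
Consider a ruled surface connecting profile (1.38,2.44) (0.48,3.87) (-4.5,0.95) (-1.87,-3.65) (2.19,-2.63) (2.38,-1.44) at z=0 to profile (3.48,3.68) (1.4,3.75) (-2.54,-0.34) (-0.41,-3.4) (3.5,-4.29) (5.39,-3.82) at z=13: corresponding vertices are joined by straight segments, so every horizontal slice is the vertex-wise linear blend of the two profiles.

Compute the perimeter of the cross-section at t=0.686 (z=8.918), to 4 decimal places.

Cross-section at t=0.686: each vertex is (1-t)·p0[i] + t·p1[i].
  v1: (1-0.686)·(1.38,2.44) + 0.686·(3.48,3.68) = (2.8206,3.2906)
  v2: (1-0.686)·(0.48,3.87) + 0.686·(1.4,3.75) = (1.1111,3.7877)
  v3: (1-0.686)·(-4.5,0.95) + 0.686·(-2.54,-0.34) = (-3.1554,0.0651)
  v4: (1-0.686)·(-1.87,-3.65) + 0.686·(-0.41,-3.4) = (-0.8684,-3.4785)
  v5: (1-0.686)·(2.19,-2.63) + 0.686·(3.5,-4.29) = (3.0887,-3.7688)
  v6: (1-0.686)·(2.38,-1.44) + 0.686·(5.39,-3.82) = (4.4449,-3.0727)
Perimeter = Σ |v_{i+1} − v_i|:
  edge 1→2: √(-1.7095² + 0.4970²) = 1.7803 (running 1.7803)
  edge 2→3: √(-4.2666² + -3.7226²) = 5.6623 (running 7.4426)
  edge 3→4: √(2.2870² + -3.5436²) = 4.2175 (running 11.6600)
  edge 4→5: √(3.9571² + -0.2903²) = 3.9677 (running 15.6278)
  edge 5→6: √(1.3562² + 0.6961²) = 1.5244 (running 17.1522)
  edge 6→1: √(-1.6243² + 6.3633²) = 6.5673 (running 23.7195)
Perimeter = 23.7195

Perimeter at t=0.686: 23.7195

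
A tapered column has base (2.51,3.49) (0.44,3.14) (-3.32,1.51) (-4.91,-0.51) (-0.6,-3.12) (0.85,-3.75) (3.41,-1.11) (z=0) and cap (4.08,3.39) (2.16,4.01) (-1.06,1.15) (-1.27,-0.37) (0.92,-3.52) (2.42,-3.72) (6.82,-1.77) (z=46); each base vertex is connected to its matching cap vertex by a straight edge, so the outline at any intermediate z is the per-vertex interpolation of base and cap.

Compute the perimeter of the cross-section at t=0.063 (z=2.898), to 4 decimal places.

Cross-section at t=0.063: each vertex is (1-t)·p0[i] + t·p1[i].
  v1: (1-0.063)·(2.51,3.49) + 0.063·(4.08,3.39) = (2.6089,3.4837)
  v2: (1-0.063)·(0.44,3.14) + 0.063·(2.16,4.01) = (0.5484,3.1948)
  v3: (1-0.063)·(-3.32,1.51) + 0.063·(-1.06,1.15) = (-3.1776,1.4873)
  v4: (1-0.063)·(-4.91,-0.51) + 0.063·(-1.27,-0.37) = (-4.6807,-0.5012)
  v5: (1-0.063)·(-0.6,-3.12) + 0.063·(0.92,-3.52) = (-0.5042,-3.1452)
  v6: (1-0.063)·(0.85,-3.75) + 0.063·(2.42,-3.72) = (0.9489,-3.7481)
  v7: (1-0.063)·(3.41,-1.11) + 0.063·(6.82,-1.77) = (3.6248,-1.1516)
Perimeter = Σ |v_{i+1} − v_i|:
  edge 1→2: √(-2.0605² + -0.2889²) = 2.0807 (running 2.0807)
  edge 2→3: √(-3.7260² + -1.7075²) = 4.0986 (running 6.1793)
  edge 3→4: √(-1.5031² + -1.9885²) = 2.4927 (running 8.6719)
  edge 4→5: √(4.1764² + -2.6440²) = 4.9430 (running 13.6150)
  edge 5→6: √(1.4531² + -0.6029²) = 1.5733 (running 15.1882)
  edge 6→7: √(2.6759² + 2.5965²) = 3.7286 (running 18.9168)
  edge 7→1: √(-1.0159² + 4.6353²) = 4.7453 (running 23.6621)
Perimeter = 23.6621

Perimeter at t=0.063: 23.6621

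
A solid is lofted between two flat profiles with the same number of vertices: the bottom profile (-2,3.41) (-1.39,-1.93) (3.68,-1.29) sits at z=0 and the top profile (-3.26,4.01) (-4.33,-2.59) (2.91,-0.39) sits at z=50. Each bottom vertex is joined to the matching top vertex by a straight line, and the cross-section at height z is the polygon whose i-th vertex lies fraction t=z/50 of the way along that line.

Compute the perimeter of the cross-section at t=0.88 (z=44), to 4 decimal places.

Perimeter at t=0.88: 21.3225

Cross-section at t=0.88: each vertex is (1-t)·p0[i] + t·p1[i].
  v1: (1-0.88)·(-2,3.41) + 0.88·(-3.26,4.01) = (-3.1088,3.9380)
  v2: (1-0.88)·(-1.39,-1.93) + 0.88·(-4.33,-2.59) = (-3.9772,-2.5108)
  v3: (1-0.88)·(3.68,-1.29) + 0.88·(2.91,-0.39) = (3.0024,-0.4980)
Perimeter = Σ |v_{i+1} − v_i|:
  edge 1→2: √(-0.8684² + -6.4488²) = 6.5070 (running 6.5070)
  edge 2→3: √(6.9796² + 2.0128²) = 7.2640 (running 13.7710)
  edge 3→1: √(-6.1112² + 4.4360²) = 7.5515 (running 21.3225)
Perimeter = 21.3225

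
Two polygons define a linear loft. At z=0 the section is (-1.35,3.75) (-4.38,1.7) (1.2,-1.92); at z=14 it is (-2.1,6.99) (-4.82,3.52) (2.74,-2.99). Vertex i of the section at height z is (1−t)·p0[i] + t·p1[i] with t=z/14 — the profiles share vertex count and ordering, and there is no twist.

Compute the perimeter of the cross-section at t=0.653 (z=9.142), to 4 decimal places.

Perimeter at t=0.653: 22.3127

Cross-section at t=0.653: each vertex is (1-t)·p0[i] + t·p1[i].
  v1: (1-0.653)·(-1.35,3.75) + 0.653·(-2.1,6.99) = (-1.8398,5.8657)
  v2: (1-0.653)·(-4.38,1.7) + 0.653·(-4.82,3.52) = (-4.6673,2.8885)
  v3: (1-0.653)·(1.2,-1.92) + 0.653·(2.74,-2.99) = (2.2056,-2.6187)
Perimeter = Σ |v_{i+1} − v_i|:
  edge 1→2: √(-2.8276² + -2.9773²) = 4.1060 (running 4.1060)
  edge 2→3: √(6.8729² + -5.5072²) = 8.8072 (running 12.9132)
  edge 3→1: √(-4.0454² + 8.4844²) = 9.3995 (running 22.3127)
Perimeter = 22.3127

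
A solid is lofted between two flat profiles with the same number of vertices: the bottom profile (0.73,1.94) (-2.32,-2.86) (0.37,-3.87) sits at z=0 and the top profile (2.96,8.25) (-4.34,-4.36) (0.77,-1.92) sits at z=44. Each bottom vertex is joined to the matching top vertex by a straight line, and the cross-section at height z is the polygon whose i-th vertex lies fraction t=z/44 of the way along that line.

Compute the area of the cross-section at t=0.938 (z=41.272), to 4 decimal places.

Cross-section at t=0.938: each vertex is (1-t)·p0[i] + t·p1[i].
  v1: (1-0.938)·(0.73,1.94) + 0.938·(2.96,8.25) = (2.8217,7.8588)
  v2: (1-0.938)·(-2.32,-2.86) + 0.938·(-4.34,-4.36) = (-4.2148,-4.2670)
  v3: (1-0.938)·(0.37,-3.87) + 0.938·(0.77,-1.92) = (0.7452,-2.0409)
Shoelace sum Σ(x_i·y_{i+1} − x_{i+1}·y_i):
  i=1: 2.8217·-4.2670 − -4.2148·7.8588 = +21.0825 (running +21.0825)
  i=2: -4.2148·-2.0409 − 0.7452·-4.2670 = +11.7817 (running +32.8642)
  i=3: 0.7452·7.8588 − 2.8217·-2.0409 = +11.6153 (running +44.4794)
Area = |Σ|/2 = |44.4794|/2 = 22.2397

Area at t=0.938: 22.2397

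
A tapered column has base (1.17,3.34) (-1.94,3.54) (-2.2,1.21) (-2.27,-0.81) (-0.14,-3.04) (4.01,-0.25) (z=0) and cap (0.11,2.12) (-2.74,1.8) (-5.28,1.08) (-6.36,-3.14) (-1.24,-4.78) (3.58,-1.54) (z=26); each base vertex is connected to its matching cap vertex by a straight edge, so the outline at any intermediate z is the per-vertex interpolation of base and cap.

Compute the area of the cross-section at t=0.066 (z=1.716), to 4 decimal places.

Area at t=0.066: 27.6280

Cross-section at t=0.066: each vertex is (1-t)·p0[i] + t·p1[i].
  v1: (1-0.066)·(1.17,3.34) + 0.066·(0.11,2.12) = (1.1000,3.2595)
  v2: (1-0.066)·(-1.94,3.54) + 0.066·(-2.74,1.8) = (-1.9928,3.4252)
  v3: (1-0.066)·(-2.2,1.21) + 0.066·(-5.28,1.08) = (-2.4033,1.2014)
  v4: (1-0.066)·(-2.27,-0.81) + 0.066·(-6.36,-3.14) = (-2.5399,-0.9638)
  v5: (1-0.066)·(-0.14,-3.04) + 0.066·(-1.24,-4.78) = (-0.2126,-3.1548)
  v6: (1-0.066)·(4.01,-0.25) + 0.066·(3.58,-1.54) = (3.9816,-0.3351)
Shoelace sum Σ(x_i·y_{i+1} − x_{i+1}·y_i):
  i=1: 1.1000·3.4252 − -1.9928·3.2595 = +10.2633 (running +10.2633)
  i=2: -1.9928·1.2014 − -2.4033·3.4252 = +5.8374 (running +16.1007)
  i=3: -2.4033·-0.9638 − -2.5399·1.2014 = +5.3678 (running +21.4685)
  i=4: -2.5399·-3.1548 − -0.2126·-0.9638 = +7.8082 (running +29.2767)
  i=5: -0.2126·-0.3351 − 3.9816·-3.1548 = +12.6326 (running +41.9093)
  i=6: 3.9816·3.2595 − 1.1000·-0.3351 = +13.3467 (running +55.2560)
Area = |Σ|/2 = |55.2560|/2 = 27.6280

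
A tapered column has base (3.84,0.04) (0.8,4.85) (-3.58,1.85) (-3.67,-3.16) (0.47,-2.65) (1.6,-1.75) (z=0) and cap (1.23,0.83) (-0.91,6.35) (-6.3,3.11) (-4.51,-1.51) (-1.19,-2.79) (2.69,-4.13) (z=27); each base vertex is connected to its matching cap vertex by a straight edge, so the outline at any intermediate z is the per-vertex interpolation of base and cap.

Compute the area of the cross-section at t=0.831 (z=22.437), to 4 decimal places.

Area at t=0.831: 48.1411

Cross-section at t=0.831: each vertex is (1-t)·p0[i] + t·p1[i].
  v1: (1-0.831)·(3.84,0.04) + 0.831·(1.23,0.83) = (1.6711,0.6965)
  v2: (1-0.831)·(0.8,4.85) + 0.831·(-0.91,6.35) = (-0.6210,6.0965)
  v3: (1-0.831)·(-3.58,1.85) + 0.831·(-6.3,3.11) = (-5.8403,2.8971)
  v4: (1-0.831)·(-3.67,-3.16) + 0.831·(-4.51,-1.51) = (-4.3680,-1.7889)
  v5: (1-0.831)·(0.47,-2.65) + 0.831·(-1.19,-2.79) = (-0.9095,-2.7663)
  v6: (1-0.831)·(1.6,-1.75) + 0.831·(2.69,-4.13) = (2.5058,-3.7278)
Shoelace sum Σ(x_i·y_{i+1} − x_{i+1}·y_i):
  i=1: 1.6711·6.0965 − -0.6210·0.6965 = +10.6203 (running +10.6203)
  i=2: -0.6210·2.8971 − -5.8403·6.0965 = +33.8064 (running +44.4267)
  i=3: -5.8403·-1.7889 − -4.3680·2.8971 = +23.1019 (running +67.5287)
  i=4: -4.3680·-2.7663 − -0.9095·-1.7889 = +10.4566 (running +77.9853)
  i=5: -0.9095·-3.7278 − 2.5058·-2.7663 = +10.3221 (running +88.3074)
  i=6: 2.5058·0.6965 − 1.6711·-3.7278 = +7.9747 (running +96.2821)
Area = |Σ|/2 = |96.2821|/2 = 48.1411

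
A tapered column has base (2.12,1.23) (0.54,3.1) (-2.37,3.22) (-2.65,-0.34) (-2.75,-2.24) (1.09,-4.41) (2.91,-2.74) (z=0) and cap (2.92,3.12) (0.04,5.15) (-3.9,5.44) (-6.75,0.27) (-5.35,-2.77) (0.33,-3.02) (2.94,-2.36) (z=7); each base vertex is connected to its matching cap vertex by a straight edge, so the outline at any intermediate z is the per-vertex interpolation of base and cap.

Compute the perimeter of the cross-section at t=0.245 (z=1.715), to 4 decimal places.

Cross-section at t=0.245: each vertex is (1-t)·p0[i] + t·p1[i].
  v1: (1-0.245)·(2.12,1.23) + 0.245·(2.92,3.12) = (2.3160,1.6930)
  v2: (1-0.245)·(0.54,3.1) + 0.245·(0.04,5.15) = (0.4175,3.6023)
  v3: (1-0.245)·(-2.37,3.22) + 0.245·(-3.9,5.44) = (-2.7449,3.7639)
  v4: (1-0.245)·(-2.65,-0.34) + 0.245·(-6.75,0.27) = (-3.6545,-0.1906)
  v5: (1-0.245)·(-2.75,-2.24) + 0.245·(-5.35,-2.77) = (-3.3870,-2.3699)
  v6: (1-0.245)·(1.09,-4.41) + 0.245·(0.33,-3.02) = (0.9038,-4.0694)
  v7: (1-0.245)·(2.91,-2.74) + 0.245·(2.94,-2.36) = (2.9173,-2.6469)
Perimeter = Σ |v_{i+1} − v_i|:
  edge 1→2: √(-1.8985² + 1.9092²) = 2.6925 (running 2.6925)
  edge 2→3: √(-3.1623² + 0.1617²) = 3.1665 (running 5.8589)
  edge 3→4: √(-0.9097² + -3.9545²) = 4.0577 (running 9.9167)
  edge 4→5: √(0.2675² + -2.1793²) = 2.1957 (running 12.1123)
  edge 5→6: √(4.2908² + -1.6996²) = 4.6151 (running 16.7275)
  edge 6→7: √(2.0135² + 1.4225²) = 2.4654 (running 19.1928)
  edge 7→1: √(-0.6014² + 4.3399²) = 4.3814 (running 23.5743)
Perimeter = 23.5743

Perimeter at t=0.245: 23.5743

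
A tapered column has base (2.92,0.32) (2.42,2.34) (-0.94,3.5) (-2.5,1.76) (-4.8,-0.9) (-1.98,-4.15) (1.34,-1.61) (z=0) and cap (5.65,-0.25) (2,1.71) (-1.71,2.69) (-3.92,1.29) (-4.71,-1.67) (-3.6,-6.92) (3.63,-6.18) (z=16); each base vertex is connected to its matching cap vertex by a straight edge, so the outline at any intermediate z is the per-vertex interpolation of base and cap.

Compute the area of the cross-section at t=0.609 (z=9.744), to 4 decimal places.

Area at t=0.609: 55.3077

Cross-section at t=0.609: each vertex is (1-t)·p0[i] + t·p1[i].
  v1: (1-0.609)·(2.92,0.32) + 0.609·(5.65,-0.25) = (4.5826,-0.0271)
  v2: (1-0.609)·(2.42,2.34) + 0.609·(2,1.71) = (2.1642,1.9563)
  v3: (1-0.609)·(-0.94,3.5) + 0.609·(-1.71,2.69) = (-1.4089,3.0067)
  v4: (1-0.609)·(-2.5,1.76) + 0.609·(-3.92,1.29) = (-3.3648,1.4738)
  v5: (1-0.609)·(-4.8,-0.9) + 0.609·(-4.71,-1.67) = (-4.7452,-1.3689)
  v6: (1-0.609)·(-1.98,-4.15) + 0.609·(-3.6,-6.92) = (-2.9666,-5.8369)
  v7: (1-0.609)·(1.34,-1.61) + 0.609·(3.63,-6.18) = (2.7346,-4.3931)
Shoelace sum Σ(x_i·y_{i+1} − x_{i+1}·y_i):
  i=1: 4.5826·1.9563 − 2.1642·-0.0271 = +9.0237 (running +9.0237)
  i=2: 2.1642·3.0067 − -1.4089·1.9563 = +9.2635 (running +18.2872)
  i=3: -1.4089·1.4738 − -3.3648·3.0067 = +8.0405 (running +26.3277)
  i=4: -3.3648·-1.3689 − -4.7452·1.4738 = +11.5995 (running +37.9272)
  i=5: -4.7452·-5.8369 − -2.9666·-1.3689 = +23.6363 (running +61.5635)
  i=6: -2.9666·-4.3931 − 2.7346·-5.8369 = +28.9943 (running +90.5578)
  i=7: 2.7346·-0.0271 − 4.5826·-4.3931 = +20.0576 (running +110.6154)
Area = |Σ|/2 = |110.6154|/2 = 55.3077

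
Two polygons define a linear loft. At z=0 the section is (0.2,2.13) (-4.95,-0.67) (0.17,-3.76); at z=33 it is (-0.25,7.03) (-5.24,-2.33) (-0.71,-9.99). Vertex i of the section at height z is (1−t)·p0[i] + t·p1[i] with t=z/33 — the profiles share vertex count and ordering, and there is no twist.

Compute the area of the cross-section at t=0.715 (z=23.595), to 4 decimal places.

Cross-section at t=0.715: each vertex is (1-t)·p0[i] + t·p1[i].
  v1: (1-0.715)·(0.2,2.13) + 0.715·(-0.25,7.03) = (-0.1217,5.6335)
  v2: (1-0.715)·(-4.95,-0.67) + 0.715·(-5.24,-2.33) = (-5.1574,-1.8569)
  v3: (1-0.715)·(0.17,-3.76) + 0.715·(-0.71,-9.99) = (-0.4592,-8.2144)
Shoelace sum Σ(x_i·y_{i+1} − x_{i+1}·y_i):
  i=1: -0.1217·-1.8569 − -5.1574·5.6335 = +29.2800 (running +29.2800)
  i=2: -5.1574·-8.2144 − -0.4592·-1.8569 = +41.5121 (running +70.7921)
  i=3: -0.4592·5.6335 − -0.1217·-8.2144 = -3.5870 (running +67.2051)
Area = |Σ|/2 = |67.2051|/2 = 33.6026

Area at t=0.715: 33.6026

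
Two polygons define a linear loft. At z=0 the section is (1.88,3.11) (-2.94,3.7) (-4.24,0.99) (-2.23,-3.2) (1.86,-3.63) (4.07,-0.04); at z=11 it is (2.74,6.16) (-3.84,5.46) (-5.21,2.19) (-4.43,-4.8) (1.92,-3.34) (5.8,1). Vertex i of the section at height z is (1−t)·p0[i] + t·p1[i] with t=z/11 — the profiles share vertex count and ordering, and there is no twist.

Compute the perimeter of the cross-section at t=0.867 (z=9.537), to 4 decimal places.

Cross-section at t=0.867: each vertex is (1-t)·p0[i] + t·p1[i].
  v1: (1-0.867)·(1.88,3.11) + 0.867·(2.74,6.16) = (2.6256,5.7544)
  v2: (1-0.867)·(-2.94,3.7) + 0.867·(-3.84,5.46) = (-3.7203,5.2259)
  v3: (1-0.867)·(-4.24,0.99) + 0.867·(-5.21,2.19) = (-5.0810,2.0304)
  v4: (1-0.867)·(-2.23,-3.2) + 0.867·(-4.43,-4.8) = (-4.1374,-4.5872)
  v5: (1-0.867)·(1.86,-3.63) + 0.867·(1.92,-3.34) = (1.9120,-3.3786)
  v6: (1-0.867)·(4.07,-0.04) + 0.867·(5.8,1) = (5.5699,0.8617)
Perimeter = Σ |v_{i+1} − v_i|:
  edge 1→2: √(-6.3459² + -0.5284²) = 6.3679 (running 6.3679)
  edge 2→3: √(-1.3607² + -3.1955²) = 3.4732 (running 9.8410)
  edge 3→4: √(0.9436² + -6.6176²) = 6.6845 (running 16.5256)
  edge 4→5: √(6.0494² + 1.2086²) = 6.1690 (running 22.6946)
  edge 5→6: √(3.6579² + 4.2402²) = 5.6000 (running 28.2945)
  edge 6→1: √(-2.9443² + 4.8927²) = 5.7103 (running 34.0048)
Perimeter = 34.0048

Perimeter at t=0.867: 34.0048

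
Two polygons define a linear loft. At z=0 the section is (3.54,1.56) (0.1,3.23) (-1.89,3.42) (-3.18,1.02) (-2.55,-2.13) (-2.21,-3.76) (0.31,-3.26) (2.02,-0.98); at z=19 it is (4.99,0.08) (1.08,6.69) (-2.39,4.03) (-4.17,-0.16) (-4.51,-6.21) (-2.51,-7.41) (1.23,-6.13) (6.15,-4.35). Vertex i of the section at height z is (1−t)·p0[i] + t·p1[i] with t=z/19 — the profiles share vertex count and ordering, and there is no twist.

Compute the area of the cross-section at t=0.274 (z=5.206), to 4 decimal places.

Cross-section at t=0.274: each vertex is (1-t)·p0[i] + t·p1[i].
  v1: (1-0.274)·(3.54,1.56) + 0.274·(4.99,0.08) = (3.9373,1.1545)
  v2: (1-0.274)·(0.1,3.23) + 0.274·(1.08,6.69) = (0.3685,4.1780)
  v3: (1-0.274)·(-1.89,3.42) + 0.274·(-2.39,4.03) = (-2.0270,3.5871)
  v4: (1-0.274)·(-3.18,1.02) + 0.274·(-4.17,-0.16) = (-3.4513,0.6967)
  v5: (1-0.274)·(-2.55,-2.13) + 0.274·(-4.51,-6.21) = (-3.0870,-3.2479)
  v6: (1-0.274)·(-2.21,-3.76) + 0.274·(-2.51,-7.41) = (-2.2922,-4.7601)
  v7: (1-0.274)·(0.31,-3.26) + 0.274·(1.23,-6.13) = (0.5621,-4.0464)
  v8: (1-0.274)·(2.02,-0.98) + 0.274·(6.15,-4.35) = (3.1516,-1.9034)
Shoelace sum Σ(x_i·y_{i+1} − x_{i+1}·y_i):
  i=1: 3.9373·4.1780 − 0.3685·1.1545 = +16.0247 (running +16.0247)
  i=2: 0.3685·3.5871 − -2.0270·4.1780 = +9.7908 (running +25.8156)
  i=3: -2.0270·0.6967 − -3.4513·3.5871 = +10.9680 (running +36.7836)
  i=4: -3.4513·-3.2479 − -3.0870·0.6967 = +13.3601 (running +50.1436)
  i=5: -3.0870·-4.7601 − -2.2922·-3.2479 = +7.2497 (running +57.3934)
  i=6: -2.2922·-4.0464 − 0.5621·-4.7601 = +11.9507 (running +69.3441)
  i=7: 0.5621·-1.9034 − 3.1516·-4.0464 = +11.6828 (running +81.0269)
  i=8: 3.1516·1.1545 − 3.9373·-1.9034 = +11.1327 (running +92.1595)
Area = |Σ|/2 = |92.1595|/2 = 46.0798

Area at t=0.274: 46.0798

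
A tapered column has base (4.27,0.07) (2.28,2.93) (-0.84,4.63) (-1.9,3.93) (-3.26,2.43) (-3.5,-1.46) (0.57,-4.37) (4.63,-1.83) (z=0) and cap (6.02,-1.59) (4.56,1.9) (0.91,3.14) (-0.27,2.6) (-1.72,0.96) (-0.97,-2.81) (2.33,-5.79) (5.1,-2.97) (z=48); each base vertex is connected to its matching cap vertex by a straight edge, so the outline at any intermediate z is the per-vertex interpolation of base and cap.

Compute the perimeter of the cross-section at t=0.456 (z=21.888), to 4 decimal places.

Perimeter at t=0.456: 25.2952

Cross-section at t=0.456: each vertex is (1-t)·p0[i] + t·p1[i].
  v1: (1-0.456)·(4.27,0.07) + 0.456·(6.02,-1.59) = (5.0680,-0.6870)
  v2: (1-0.456)·(2.28,2.93) + 0.456·(4.56,1.9) = (3.3197,2.4603)
  v3: (1-0.456)·(-0.84,4.63) + 0.456·(0.91,3.14) = (-0.0420,3.9506)
  v4: (1-0.456)·(-1.9,3.93) + 0.456·(-0.27,2.6) = (-1.1567,3.3235)
  v5: (1-0.456)·(-3.26,2.43) + 0.456·(-1.72,0.96) = (-2.5578,1.7597)
  v6: (1-0.456)·(-3.5,-1.46) + 0.456·(-0.97,-2.81) = (-2.3463,-2.0756)
  v7: (1-0.456)·(0.57,-4.37) + 0.456·(2.33,-5.79) = (1.3726,-5.0175)
  v8: (1-0.456)·(4.63,-1.83) + 0.456·(5.1,-2.97) = (4.8443,-2.3498)
Perimeter = Σ |v_{i+1} − v_i|:
  edge 1→2: √(-1.7483² + 3.1473²) = 3.6003 (running 3.6003)
  edge 2→3: √(-3.3617² + 1.4902²) = 3.6772 (running 7.2775)
  edge 3→4: √(-1.1147² + -0.6270²) = 1.2790 (running 8.5564)
  edge 4→5: √(-1.4010² + -1.5638²) = 2.0996 (running 10.6561)
  edge 5→6: √(0.2114² + -3.8353²) = 3.8411 (running 14.4972)
  edge 6→7: √(3.7189² + -2.9419²) = 4.7418 (running 19.2390)
  edge 7→8: √(3.4718² + 2.6677²) = 4.3783 (running 23.6173)
  edge 8→1: √(0.2237² + 1.6629²) = 1.6779 (running 25.2952)
Perimeter = 25.2952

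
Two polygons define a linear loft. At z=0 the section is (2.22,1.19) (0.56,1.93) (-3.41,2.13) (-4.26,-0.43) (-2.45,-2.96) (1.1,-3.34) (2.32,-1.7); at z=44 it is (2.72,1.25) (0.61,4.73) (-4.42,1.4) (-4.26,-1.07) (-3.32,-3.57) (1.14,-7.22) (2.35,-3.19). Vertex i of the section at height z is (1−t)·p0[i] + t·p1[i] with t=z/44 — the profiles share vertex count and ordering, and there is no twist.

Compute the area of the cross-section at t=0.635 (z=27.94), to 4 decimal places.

Cross-section at t=0.635: each vertex is (1-t)·p0[i] + t·p1[i].
  v1: (1-0.635)·(2.22,1.19) + 0.635·(2.72,1.25) = (2.5375,1.2281)
  v2: (1-0.635)·(0.56,1.93) + 0.635·(0.61,4.73) = (0.5917,3.7080)
  v3: (1-0.635)·(-3.41,2.13) + 0.635·(-4.42,1.4) = (-4.0514,1.6664)
  v4: (1-0.635)·(-4.26,-0.43) + 0.635·(-4.26,-1.07) = (-4.2600,-0.8364)
  v5: (1-0.635)·(-2.45,-2.96) + 0.635·(-3.32,-3.57) = (-3.0025,-3.3474)
  v6: (1-0.635)·(1.1,-3.34) + 0.635·(1.14,-7.22) = (1.1254,-5.8038)
  v7: (1-0.635)·(2.32,-1.7) + 0.635·(2.35,-3.19) = (2.3390,-2.6462)
Shoelace sum Σ(x_i·y_{i+1} − x_{i+1}·y_i):
  i=1: 2.5375·3.7080 − 0.5917·1.2281 = +8.6823 (running +8.6823)
  i=2: 0.5917·1.6664 − -4.0514·3.7080 = +16.0085 (running +24.6908)
  i=3: -4.0514·-0.8364 − -4.2600·1.6664 = +10.4876 (running +35.1785)
  i=4: -4.2600·-3.3474 − -3.0025·-0.8364 = +11.7485 (running +46.9269)
  i=5: -3.0025·-5.8038 − 1.1254·-3.3474 = +21.1927 (running +68.1197)
  i=6: 1.1254·-2.6462 − 2.3390·-5.8038 = +10.5974 (running +78.7171)
  i=7: 2.3390·1.2281 − 2.5375·-2.6462 = +9.5872 (running +88.3043)
Area = |Σ|/2 = |88.3043|/2 = 44.1521

Area at t=0.635: 44.1521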